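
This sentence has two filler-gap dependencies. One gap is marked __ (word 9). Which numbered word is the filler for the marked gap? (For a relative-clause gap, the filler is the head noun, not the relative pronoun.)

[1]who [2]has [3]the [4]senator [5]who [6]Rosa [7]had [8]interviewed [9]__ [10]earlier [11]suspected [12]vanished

The marked gap is inside the relative clause, the direct object of "interviewed".
Its filler is the head noun "senator" (via "who"), at word 4.
(The other dependency links word 1 to a gap after word 11.)

4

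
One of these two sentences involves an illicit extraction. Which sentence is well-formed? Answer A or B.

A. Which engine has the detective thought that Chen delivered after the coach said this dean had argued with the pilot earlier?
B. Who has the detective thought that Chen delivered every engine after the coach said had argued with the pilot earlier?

A

In B, the wh-phrase is extracted from inside an adjunct island (introduced by "after"), which blocks movement.
In A, the extraction path crosses only that-complement boundaries, which are transparent.
So A is grammatical.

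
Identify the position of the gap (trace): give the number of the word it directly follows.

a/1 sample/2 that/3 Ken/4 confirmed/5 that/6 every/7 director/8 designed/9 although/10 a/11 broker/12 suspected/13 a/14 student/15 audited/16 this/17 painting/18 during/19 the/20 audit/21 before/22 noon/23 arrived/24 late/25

9

The displaced element is "a sample" (word 2).
It is linked across 1 clause boundary (that).
It functions as the direct object of "designed", so the gap sits immediately after word 9 ("designed").
Base order: Ken confirmed that every director designed a sample although a broker suspected a student audited this painting during the audit before noon.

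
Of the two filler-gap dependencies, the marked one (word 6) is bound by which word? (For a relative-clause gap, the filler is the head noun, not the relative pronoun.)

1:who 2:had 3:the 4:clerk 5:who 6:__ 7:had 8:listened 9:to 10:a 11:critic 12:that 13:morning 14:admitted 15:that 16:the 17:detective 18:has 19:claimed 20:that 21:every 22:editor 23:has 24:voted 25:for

The marked gap is inside the relative clause, the subject of "listened".
Its filler is the head noun "clerk" (via "who"), at word 4.
(The other dependency links word 1 to a gap after word 25.)

4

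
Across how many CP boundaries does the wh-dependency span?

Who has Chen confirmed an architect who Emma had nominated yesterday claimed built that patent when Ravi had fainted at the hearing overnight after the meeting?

2

"who" is extracted from the subject of "built".
Boundaries crossed, outermost first: [Ø], [Ø] — 2 in total.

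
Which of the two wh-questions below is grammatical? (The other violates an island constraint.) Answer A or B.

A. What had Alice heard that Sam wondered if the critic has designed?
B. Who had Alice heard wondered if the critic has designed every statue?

B

In A, the wh-phrase is extracted from inside a wh-island (introduced by "if"), which blocks movement.
In B, the extraction path crosses only that-complement boundaries, which are transparent.
So B is grammatical.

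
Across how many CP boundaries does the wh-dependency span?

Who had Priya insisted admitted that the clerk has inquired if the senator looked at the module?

1

"who" is extracted from the subject of "admitted".
Boundaries crossed, outermost first: [Ø] — 1 in total.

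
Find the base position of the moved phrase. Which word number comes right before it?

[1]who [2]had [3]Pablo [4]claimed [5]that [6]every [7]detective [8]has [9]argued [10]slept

9

The displaced element is "who" (word 1).
It is linked across 2 clause boundaries (that → Ø).
It functions as the subject of "slept", so the gap sits immediately after word 9 ("argued").
Base order: Pablo had claimed that every detective has argued that who slept.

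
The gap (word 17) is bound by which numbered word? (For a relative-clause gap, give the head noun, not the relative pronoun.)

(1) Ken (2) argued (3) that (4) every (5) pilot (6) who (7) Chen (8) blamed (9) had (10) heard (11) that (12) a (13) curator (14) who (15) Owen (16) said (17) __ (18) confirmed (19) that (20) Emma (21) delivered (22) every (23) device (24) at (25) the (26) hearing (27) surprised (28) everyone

13

The gap at 17 is the subject of "confirmed", inside a relative clause.
The relative pronoun is "who" (word 14); it is bound by the head noun immediately before it.
Its filler is the head noun "curator", at word 13.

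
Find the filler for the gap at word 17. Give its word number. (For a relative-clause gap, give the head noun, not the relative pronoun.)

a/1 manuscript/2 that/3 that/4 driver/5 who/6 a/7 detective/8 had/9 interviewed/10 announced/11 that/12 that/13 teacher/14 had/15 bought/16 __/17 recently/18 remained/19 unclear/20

2

The gap at 17 is the object of "bought", inside a relative clause.
The relative pronoun is "that" (word 3); it is bound by the head noun immediately before it.
Its filler is the head noun "manuscript", at word 2.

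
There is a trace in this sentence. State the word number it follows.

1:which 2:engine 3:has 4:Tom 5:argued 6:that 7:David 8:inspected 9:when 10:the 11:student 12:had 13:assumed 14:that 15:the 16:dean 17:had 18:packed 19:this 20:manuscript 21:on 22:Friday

8

The displaced element is "which engine" (word 2).
It is linked across 1 clause boundary (that).
It functions as the direct object of "inspected", so the gap sits immediately after word 8 ("inspected").
Base order: Tom has argued that David inspected which engine when the student had assumed that the dean had packed this manuscript on Friday.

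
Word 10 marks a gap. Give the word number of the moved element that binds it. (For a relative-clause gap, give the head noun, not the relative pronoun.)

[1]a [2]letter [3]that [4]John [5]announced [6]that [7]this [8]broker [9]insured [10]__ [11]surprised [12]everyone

2

The gap at 10 is the object of "insured", inside a relative clause.
The relative pronoun is "that" (word 3); it is bound by the head noun immediately before it.
Its filler is the head noun "letter", at word 2.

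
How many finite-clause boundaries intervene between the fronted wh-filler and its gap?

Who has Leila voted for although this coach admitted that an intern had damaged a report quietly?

"who" originates inside the matrix clause — no clause boundary is crossed.

0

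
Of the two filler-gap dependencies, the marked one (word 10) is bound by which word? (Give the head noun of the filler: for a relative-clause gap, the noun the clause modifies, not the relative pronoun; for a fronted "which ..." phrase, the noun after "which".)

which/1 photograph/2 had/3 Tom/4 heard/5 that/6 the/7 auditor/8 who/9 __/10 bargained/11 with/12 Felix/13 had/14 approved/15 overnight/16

The marked gap is inside the relative clause, the subject of "bargained".
Its filler is the head noun "auditor" (via "who"), at word 8.
(The other dependency links word 2 to a gap after word 15.)

8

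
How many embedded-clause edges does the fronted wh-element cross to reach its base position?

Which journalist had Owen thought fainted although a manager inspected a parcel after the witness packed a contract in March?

"which journalist" is extracted from the subject of "fainted".
Boundaries crossed, outermost first: [Ø] — 1 in total.

1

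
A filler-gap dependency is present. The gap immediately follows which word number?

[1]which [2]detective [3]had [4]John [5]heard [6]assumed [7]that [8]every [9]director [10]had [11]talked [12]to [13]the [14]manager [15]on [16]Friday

The displaced element is "which detective" (word 2).
It is linked across 1 clause boundary (Ø).
It functions as the subject of "assumed", so the gap sits immediately after word 5 ("heard").
Base order: John had heard that which detective assumed that every director had talked to the manager on Friday.

5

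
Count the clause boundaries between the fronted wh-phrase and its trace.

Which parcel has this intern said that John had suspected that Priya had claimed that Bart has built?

"which parcel" is extracted from the object of "built".
Boundaries crossed, outermost first: [that], [that], [that] — 3 in total.

3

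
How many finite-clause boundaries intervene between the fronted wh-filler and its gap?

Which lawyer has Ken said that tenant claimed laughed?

2

"which lawyer" is extracted from the subject of "laughed".
Boundaries crossed, outermost first: [Ø], [Ø] — 2 in total.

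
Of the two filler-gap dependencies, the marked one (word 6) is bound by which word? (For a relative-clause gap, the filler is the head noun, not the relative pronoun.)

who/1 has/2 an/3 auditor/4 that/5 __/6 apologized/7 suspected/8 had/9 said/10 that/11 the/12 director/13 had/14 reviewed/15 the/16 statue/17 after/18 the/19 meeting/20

4

The marked gap is inside the relative clause, the subject of "apologized".
Its filler is the head noun "auditor" (via "that"), at word 4.
(The other dependency links word 1 to a gap after word 8.)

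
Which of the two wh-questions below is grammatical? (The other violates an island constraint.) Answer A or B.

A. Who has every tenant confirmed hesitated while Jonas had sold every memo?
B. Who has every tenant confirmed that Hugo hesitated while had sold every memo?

In B, the wh-phrase is extracted from inside an adjunct island (introduced by "while"), which blocks movement.
In A, the extraction path crosses only that-complement boundaries, which are transparent.
So A is grammatical.

A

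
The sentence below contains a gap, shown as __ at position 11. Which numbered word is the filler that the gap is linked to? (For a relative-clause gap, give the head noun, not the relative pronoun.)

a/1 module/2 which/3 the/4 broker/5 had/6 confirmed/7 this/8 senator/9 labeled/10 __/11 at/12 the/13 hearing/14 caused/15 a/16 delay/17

The gap at 11 is the object of "labeled", inside a relative clause.
The relative pronoun is "which" (word 3); it is bound by the head noun immediately before it.
Its filler is the head noun "module", at word 2.

2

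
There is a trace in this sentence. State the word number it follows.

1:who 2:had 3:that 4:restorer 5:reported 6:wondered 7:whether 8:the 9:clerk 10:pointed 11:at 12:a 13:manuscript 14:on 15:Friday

5

The displaced element is "who" (word 1).
It is linked across 1 clause boundary (Ø).
It functions as the subject of "wondered", so the gap sits immediately after word 5 ("reported").
Base order: That restorer had reported that who wondered whether the clerk pointed at a manuscript on Friday.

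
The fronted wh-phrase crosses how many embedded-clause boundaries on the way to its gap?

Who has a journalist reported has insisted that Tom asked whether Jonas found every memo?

"who" is extracted from the subject of "insisted".
Boundaries crossed, outermost first: [Ø] — 1 in total.

1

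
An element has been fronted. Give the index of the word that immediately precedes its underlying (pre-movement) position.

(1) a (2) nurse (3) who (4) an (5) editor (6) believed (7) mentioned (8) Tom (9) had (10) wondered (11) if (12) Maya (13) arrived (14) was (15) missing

The displaced element is "a nurse" (word 2).
It is linked across 1 clause boundary (Ø).
It functions as the subject of "mentioned", so the gap sits immediately after word 6 ("believed").
Base order: An editor believed a nurse mentioned Tom had wondered if Maya arrived.

6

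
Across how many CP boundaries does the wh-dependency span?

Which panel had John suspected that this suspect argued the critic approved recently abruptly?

"which panel" is extracted from the object of "approved".
Boundaries crossed, outermost first: [that], [Ø] — 2 in total.

2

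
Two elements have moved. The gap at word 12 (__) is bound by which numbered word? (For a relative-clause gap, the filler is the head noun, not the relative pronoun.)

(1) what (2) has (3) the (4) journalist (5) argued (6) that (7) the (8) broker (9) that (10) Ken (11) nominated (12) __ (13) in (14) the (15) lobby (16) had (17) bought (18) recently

8

The marked gap is inside the relative clause, the direct object of "nominated".
Its filler is the head noun "broker" (via "that"), at word 8.
(The other dependency links word 1 to a gap after word 17.)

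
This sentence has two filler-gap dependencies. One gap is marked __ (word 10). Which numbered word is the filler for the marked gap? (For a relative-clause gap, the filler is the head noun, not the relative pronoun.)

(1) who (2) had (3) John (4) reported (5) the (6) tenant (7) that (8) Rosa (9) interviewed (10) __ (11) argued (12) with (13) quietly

The marked gap is inside the relative clause, the direct object of "interviewed".
Its filler is the head noun "tenant" (via "that"), at word 6.
(The other dependency links word 1 to a gap after word 12.)

6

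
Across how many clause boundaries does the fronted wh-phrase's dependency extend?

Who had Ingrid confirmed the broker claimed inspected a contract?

2

"who" is extracted from the subject of "inspected".
Boundaries crossed, outermost first: [Ø], [Ø] — 2 in total.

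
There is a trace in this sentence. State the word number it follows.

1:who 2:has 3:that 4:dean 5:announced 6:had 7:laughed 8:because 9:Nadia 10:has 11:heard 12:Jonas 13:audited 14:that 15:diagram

5

The displaced element is "who" (word 1).
It is linked across 1 clause boundary (Ø).
It functions as the subject of "laughed", so the gap sits immediately after word 5 ("announced").
Base order: That dean has announced that who had laughed because Nadia has heard Jonas audited that diagram.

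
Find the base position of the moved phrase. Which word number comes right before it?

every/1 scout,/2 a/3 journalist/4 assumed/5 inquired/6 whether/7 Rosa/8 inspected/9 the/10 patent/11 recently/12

5

The displaced element is "every scout" (word 2).
It is linked across 1 clause boundary (Ø).
It functions as the subject of "inquired", so the gap sits immediately after word 5 ("assumed").
Base order: A journalist assumed every scout inquired whether Rosa inspected the patent recently.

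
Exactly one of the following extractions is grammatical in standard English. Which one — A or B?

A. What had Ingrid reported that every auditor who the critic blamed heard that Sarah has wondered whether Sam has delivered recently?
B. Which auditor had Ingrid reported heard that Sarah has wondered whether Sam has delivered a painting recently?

B

In A, the wh-phrase is extracted from inside a wh-island (introduced by "whether"), which blocks movement.
In B, the extraction path crosses only that-complement boundaries, which are transparent.
So B is grammatical.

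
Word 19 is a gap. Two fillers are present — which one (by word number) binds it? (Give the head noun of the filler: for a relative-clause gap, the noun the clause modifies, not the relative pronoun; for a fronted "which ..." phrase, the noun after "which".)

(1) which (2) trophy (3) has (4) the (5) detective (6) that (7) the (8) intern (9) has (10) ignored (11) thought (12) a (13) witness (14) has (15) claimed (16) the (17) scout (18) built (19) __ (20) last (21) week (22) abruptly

The marked gap is the direct object of "built".
Its filler is the fronted wh-phrase "which trophy", at word 2.
(The other dependency links word 5 to a gap after word 10.)

2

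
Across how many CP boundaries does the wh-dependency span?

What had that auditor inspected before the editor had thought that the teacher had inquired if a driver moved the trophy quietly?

"what" originates inside the matrix clause — no clause boundary is crossed.

0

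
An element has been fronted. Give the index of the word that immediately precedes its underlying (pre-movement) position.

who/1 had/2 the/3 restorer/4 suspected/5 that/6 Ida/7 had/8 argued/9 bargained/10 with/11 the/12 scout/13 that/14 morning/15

The displaced element is "who" (word 1).
It is linked across 2 clause boundaries (that → Ø).
It functions as the subject of "bargained", so the gap sits immediately after word 9 ("argued").
Base order: The restorer had suspected that Ida had argued who bargained with the scout that morning.

9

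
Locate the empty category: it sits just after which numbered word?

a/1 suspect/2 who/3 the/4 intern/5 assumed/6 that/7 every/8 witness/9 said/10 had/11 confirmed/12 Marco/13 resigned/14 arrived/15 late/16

The displaced element is "a suspect" (word 2).
It is linked across 2 clause boundaries (that → Ø).
It functions as the subject of "confirmed", so the gap sits immediately after word 10 ("said").
Base order: The intern assumed that every witness said a suspect had confirmed Marco resigned.

10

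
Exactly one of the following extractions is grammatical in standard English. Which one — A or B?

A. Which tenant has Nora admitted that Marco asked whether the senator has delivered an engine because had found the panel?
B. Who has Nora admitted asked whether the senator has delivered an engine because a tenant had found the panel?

B

In A, the wh-phrase is extracted from inside a wh-island (introduced by "whether"), which blocks movement.
In B, the extraction path crosses only that-complement boundaries, which are transparent.
So B is grammatical.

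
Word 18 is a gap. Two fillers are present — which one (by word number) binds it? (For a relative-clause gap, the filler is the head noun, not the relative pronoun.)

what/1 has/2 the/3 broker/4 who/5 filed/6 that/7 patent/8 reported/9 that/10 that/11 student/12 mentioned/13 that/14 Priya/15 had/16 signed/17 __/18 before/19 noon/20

1

The marked gap is the direct object of "signed".
Its filler is the fronted wh-phrase "what", at word 1.
(The other dependency links word 4 to a gap after word 5.)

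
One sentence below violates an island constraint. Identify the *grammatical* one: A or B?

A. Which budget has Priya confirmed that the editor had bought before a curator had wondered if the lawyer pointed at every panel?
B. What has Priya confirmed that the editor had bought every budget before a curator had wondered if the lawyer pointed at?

A

In B, the wh-phrase is extracted from inside an adjunct island (introduced by "before"), which blocks movement.
In A, the extraction path crosses only that-complement boundaries, which are transparent.
So A is grammatical.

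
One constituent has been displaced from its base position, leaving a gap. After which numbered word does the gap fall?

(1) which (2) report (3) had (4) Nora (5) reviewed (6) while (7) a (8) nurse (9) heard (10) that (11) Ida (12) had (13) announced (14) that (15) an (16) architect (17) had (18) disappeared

The displaced element is "which report" (word 2).
It functions as the direct object of "reviewed", so the gap sits immediately after word 5 ("reviewed").
Base order: Nora had reviewed which report while a nurse heard that Ida had announced that an architect had disappeared.

5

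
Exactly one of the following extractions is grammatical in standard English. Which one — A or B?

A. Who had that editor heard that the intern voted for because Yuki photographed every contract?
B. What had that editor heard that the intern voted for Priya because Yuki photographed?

In B, the wh-phrase is extracted from inside an adjunct island (introduced by "because"), which blocks movement.
In A, the extraction path crosses only that-complement boundaries, which are transparent.
So A is grammatical.

A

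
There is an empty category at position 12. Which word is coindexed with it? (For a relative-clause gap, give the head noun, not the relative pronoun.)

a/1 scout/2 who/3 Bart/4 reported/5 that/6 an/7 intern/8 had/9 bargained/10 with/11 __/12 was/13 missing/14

2

The gap at 12 is the prepositional object of "bargained", inside a relative clause.
The relative pronoun is "who" (word 3); it is bound by the head noun immediately before it.
Its filler is the head noun "scout", at word 2.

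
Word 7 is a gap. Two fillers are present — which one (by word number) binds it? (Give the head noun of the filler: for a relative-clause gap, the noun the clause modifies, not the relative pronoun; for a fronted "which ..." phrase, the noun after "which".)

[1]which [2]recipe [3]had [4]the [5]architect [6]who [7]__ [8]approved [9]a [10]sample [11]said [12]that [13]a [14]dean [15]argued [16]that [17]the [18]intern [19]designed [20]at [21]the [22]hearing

The marked gap is inside the relative clause, the subject of "approved".
Its filler is the head noun "architect" (via "who"), at word 5.
(The other dependency links word 2 to a gap after word 19.)

5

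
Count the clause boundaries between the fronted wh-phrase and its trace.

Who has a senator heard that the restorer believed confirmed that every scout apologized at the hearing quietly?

2

"who" is extracted from the subject of "confirmed".
Boundaries crossed, outermost first: [that], [Ø] — 2 in total.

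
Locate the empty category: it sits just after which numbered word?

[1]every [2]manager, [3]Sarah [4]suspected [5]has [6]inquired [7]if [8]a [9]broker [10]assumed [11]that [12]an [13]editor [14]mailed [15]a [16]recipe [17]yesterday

The displaced element is "every manager" (word 2).
It is linked across 1 clause boundary (Ø).
It functions as the subject of "inquired", so the gap sits immediately after word 4 ("suspected").
Base order: Sarah suspected every manager has inquired if a broker assumed that an editor mailed a recipe yesterday.

4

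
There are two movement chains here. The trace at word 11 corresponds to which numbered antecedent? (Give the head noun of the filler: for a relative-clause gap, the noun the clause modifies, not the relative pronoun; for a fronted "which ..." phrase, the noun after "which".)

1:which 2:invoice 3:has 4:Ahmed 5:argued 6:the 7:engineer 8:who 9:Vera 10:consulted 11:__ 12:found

7

The marked gap is inside the relative clause, the direct object of "consulted".
Its filler is the head noun "engineer" (via "who"), at word 7.
(The other dependency links word 2 to a gap after word 12.)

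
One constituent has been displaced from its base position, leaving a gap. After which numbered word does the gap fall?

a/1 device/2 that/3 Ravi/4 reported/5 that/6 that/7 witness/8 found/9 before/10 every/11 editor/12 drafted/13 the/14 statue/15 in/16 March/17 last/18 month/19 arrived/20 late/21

9

The displaced element is "a device" (word 2).
It is linked across 1 clause boundary (that).
It functions as the direct object of "found", so the gap sits immediately after word 9 ("found").
Base order: Ravi reported that that witness found a device before every editor drafted the statue in March last month.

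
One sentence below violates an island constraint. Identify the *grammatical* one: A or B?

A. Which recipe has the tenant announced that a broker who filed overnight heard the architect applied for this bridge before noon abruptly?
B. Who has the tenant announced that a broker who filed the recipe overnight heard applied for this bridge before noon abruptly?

B

In A, the wh-phrase is extracted from inside a complex-NP island (relative clause) (introduced by "who"), which blocks movement.
In B, the extraction path crosses only that-complement boundaries, which are transparent.
So B is grammatical.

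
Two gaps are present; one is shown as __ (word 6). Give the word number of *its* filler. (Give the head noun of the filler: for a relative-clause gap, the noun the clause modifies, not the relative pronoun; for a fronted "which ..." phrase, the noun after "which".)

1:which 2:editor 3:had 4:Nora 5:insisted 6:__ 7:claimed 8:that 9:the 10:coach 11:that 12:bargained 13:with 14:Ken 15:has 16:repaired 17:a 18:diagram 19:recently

The marked gap is the subject of "claimed".
Its filler is the fronted wh-phrase "which editor", at word 2.
(The other dependency links word 10 to a gap after word 11.)

2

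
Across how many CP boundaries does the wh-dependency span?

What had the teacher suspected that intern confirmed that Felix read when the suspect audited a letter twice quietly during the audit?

"what" is extracted from the object of "read".
Boundaries crossed, outermost first: [Ø], [that] — 2 in total.

2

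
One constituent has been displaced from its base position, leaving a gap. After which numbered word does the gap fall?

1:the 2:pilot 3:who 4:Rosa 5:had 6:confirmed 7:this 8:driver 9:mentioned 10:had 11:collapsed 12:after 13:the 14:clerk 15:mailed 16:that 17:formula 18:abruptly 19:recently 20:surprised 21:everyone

9

The displaced element is "the pilot" (word 2).
It is linked across 2 clause boundaries (Ø → Ø).
It functions as the subject of "collapsed", so the gap sits immediately after word 9 ("mentioned").
Base order: Rosa had confirmed this driver mentioned that the pilot had collapsed after the clerk mailed that formula abruptly recently.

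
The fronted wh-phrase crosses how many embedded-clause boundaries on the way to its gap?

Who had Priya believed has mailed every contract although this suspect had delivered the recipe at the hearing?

"who" is extracted from the subject of "mailed".
Boundaries crossed, outermost first: [Ø] — 1 in total.

1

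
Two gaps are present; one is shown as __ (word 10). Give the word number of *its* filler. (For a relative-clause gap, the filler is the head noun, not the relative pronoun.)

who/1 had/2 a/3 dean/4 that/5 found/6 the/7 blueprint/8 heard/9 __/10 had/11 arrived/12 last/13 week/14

1

The marked gap is the subject of "arrived".
Its filler is the fronted wh-phrase "who", at word 1.
(The other dependency links word 4 to a gap after word 5.)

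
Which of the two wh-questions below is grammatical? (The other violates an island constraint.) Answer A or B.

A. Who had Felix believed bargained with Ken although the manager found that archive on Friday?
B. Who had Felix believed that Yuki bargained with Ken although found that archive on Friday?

In B, the wh-phrase is extracted from inside an adjunct island (introduced by "although"), which blocks movement.
In A, the extraction path crosses only that-complement boundaries, which are transparent.
So A is grammatical.

A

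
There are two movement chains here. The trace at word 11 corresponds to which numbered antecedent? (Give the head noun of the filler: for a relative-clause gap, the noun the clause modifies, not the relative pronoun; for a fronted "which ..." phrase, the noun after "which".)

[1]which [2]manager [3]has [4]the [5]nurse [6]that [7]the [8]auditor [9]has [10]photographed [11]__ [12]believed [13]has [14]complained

5

The marked gap is inside the relative clause, the direct object of "photographed".
Its filler is the head noun "nurse" (via "that"), at word 5.
(The other dependency links word 2 to a gap after word 12.)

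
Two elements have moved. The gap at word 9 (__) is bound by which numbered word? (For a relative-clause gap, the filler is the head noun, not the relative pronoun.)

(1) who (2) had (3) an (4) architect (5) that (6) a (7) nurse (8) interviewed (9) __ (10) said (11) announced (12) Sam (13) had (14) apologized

4

The marked gap is inside the relative clause, the direct object of "interviewed".
Its filler is the head noun "architect" (via "that"), at word 4.
(The other dependency links word 1 to a gap after word 10.)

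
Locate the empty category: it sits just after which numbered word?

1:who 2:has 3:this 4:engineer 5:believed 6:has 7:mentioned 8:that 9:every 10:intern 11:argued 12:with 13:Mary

5

The displaced element is "who" (word 1).
It is linked across 1 clause boundary (Ø).
It functions as the subject of "mentioned", so the gap sits immediately after word 5 ("believed").
Base order: This engineer has believed who has mentioned that every intern argued with Mary.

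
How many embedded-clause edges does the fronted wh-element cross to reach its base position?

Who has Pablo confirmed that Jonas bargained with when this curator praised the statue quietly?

1

"who" is extracted from the PP object of "bargained".
Boundaries crossed, outermost first: [that] — 1 in total.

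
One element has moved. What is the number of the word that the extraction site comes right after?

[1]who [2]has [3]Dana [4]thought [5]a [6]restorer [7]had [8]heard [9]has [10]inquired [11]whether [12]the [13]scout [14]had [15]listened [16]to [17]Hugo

The displaced element is "who" (word 1).
It is linked across 2 clause boundaries (Ø → Ø).
It functions as the subject of "inquired", so the gap sits immediately after word 8 ("heard").
Base order: Dana has thought a restorer had heard who has inquired whether the scout had listened to Hugo.

8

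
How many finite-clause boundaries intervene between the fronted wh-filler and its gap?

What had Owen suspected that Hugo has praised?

1

"what" is extracted from the object of "praised".
Boundaries crossed, outermost first: [that] — 1 in total.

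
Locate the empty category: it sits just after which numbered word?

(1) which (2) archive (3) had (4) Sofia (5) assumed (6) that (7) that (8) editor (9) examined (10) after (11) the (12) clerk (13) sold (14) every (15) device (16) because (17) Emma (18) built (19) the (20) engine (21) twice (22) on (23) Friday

The displaced element is "which archive" (word 2).
It is linked across 1 clause boundary (that).
It functions as the direct object of "examined", so the gap sits immediately after word 9 ("examined").
Base order: Sofia had assumed that that editor examined which archive after the clerk sold every device because Emma built the engine twice on Friday.

9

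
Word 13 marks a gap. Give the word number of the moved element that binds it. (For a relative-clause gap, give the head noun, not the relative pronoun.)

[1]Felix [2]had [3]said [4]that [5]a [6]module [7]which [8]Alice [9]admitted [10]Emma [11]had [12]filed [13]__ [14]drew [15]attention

6

The gap at 13 is the object of "filed", inside a relative clause.
The relative pronoun is "which" (word 7); it is bound by the head noun immediately before it.
Its filler is the head noun "module", at word 6.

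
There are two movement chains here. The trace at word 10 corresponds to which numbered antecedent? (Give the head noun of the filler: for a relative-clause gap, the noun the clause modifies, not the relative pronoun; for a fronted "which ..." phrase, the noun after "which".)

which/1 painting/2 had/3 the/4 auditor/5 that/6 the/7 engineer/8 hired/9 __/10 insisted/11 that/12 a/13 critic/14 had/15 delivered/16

The marked gap is inside the relative clause, the direct object of "hired".
Its filler is the head noun "auditor" (via "that"), at word 5.
(The other dependency links word 2 to a gap after word 16.)

5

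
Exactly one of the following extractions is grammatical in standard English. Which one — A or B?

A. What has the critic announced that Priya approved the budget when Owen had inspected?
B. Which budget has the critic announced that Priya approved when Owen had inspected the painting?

B

In A, the wh-phrase is extracted from inside an adjunct island (introduced by "when"), which blocks movement.
In B, the extraction path crosses only that-complement boundaries, which are transparent.
So B is grammatical.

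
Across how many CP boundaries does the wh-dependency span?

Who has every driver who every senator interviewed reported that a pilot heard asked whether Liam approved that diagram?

2

"who" is extracted from the subject of "asked".
Boundaries crossed, outermost first: [that], [Ø] — 2 in total.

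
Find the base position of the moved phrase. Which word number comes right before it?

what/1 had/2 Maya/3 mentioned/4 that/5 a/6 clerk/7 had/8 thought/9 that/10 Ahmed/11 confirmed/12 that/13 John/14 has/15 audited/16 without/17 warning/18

16

The displaced element is "what" (word 1).
It is linked across 3 clause boundaries (that → that → that).
It functions as the direct object of "audited", so the gap sits immediately after word 16 ("audited").
Base order: Maya had mentioned that a clerk had thought that Ahmed confirmed that John has audited what without warning.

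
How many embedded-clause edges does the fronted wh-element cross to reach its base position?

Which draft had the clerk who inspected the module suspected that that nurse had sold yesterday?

"which draft" is extracted from the object of "sold".
Boundaries crossed, outermost first: [that] — 1 in total.

1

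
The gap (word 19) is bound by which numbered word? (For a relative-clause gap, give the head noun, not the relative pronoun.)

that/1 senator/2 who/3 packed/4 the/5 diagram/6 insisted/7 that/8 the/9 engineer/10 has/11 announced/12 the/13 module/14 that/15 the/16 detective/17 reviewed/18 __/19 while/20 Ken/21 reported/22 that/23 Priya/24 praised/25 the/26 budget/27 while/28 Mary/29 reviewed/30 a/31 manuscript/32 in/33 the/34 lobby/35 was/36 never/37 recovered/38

The gap at 19 is the object of "reviewed", inside a relative clause.
The relative pronoun is "that" (word 15); it is bound by the head noun immediately before it.
Its filler is the head noun "module", at word 14.

14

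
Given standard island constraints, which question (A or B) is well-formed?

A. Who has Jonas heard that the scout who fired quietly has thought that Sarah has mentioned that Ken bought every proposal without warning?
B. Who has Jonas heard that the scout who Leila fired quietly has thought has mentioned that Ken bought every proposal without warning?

B

In A, the wh-phrase is extracted from inside a complex-NP island (relative clause) (introduced by "who"), which blocks movement.
In B, the extraction path crosses only that-complement boundaries, which are transparent.
So B is grammatical.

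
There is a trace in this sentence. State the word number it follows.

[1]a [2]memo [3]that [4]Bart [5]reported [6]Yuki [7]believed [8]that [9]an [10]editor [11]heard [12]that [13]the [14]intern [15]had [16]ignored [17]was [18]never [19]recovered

The displaced element is "a memo" (word 2).
It is linked across 3 clause boundaries (Ø → that → that).
It functions as the direct object of "ignored", so the gap sits immediately after word 16 ("ignored").
Base order: Bart reported Yuki believed that an editor heard that the intern had ignored a memo.

16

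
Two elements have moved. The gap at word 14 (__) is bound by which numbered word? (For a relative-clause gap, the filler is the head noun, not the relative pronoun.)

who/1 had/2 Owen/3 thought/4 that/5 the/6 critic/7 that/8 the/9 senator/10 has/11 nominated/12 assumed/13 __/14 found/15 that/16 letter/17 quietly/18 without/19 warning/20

The marked gap is the subject of "found".
Its filler is the fronted wh-phrase "who", at word 1.
(The other dependency links word 7 to a gap after word 12.)

1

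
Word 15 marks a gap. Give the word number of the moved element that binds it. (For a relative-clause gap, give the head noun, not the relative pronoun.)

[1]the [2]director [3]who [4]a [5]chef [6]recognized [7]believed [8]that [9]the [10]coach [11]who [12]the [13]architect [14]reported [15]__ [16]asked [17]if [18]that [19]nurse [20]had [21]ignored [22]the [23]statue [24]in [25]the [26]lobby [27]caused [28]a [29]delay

The gap at 15 is the subject of "asked", inside a relative clause.
The relative pronoun is "who" (word 11); it is bound by the head noun immediately before it.
Its filler is the head noun "coach", at word 10.

10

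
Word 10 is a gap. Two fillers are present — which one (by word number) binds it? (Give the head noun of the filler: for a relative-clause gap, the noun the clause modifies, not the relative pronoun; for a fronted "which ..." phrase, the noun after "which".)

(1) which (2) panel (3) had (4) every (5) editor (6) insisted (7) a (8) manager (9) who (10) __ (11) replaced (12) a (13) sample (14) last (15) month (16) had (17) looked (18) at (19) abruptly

The marked gap is inside the relative clause, the subject of "replaced".
Its filler is the head noun "manager" (via "who"), at word 8.
(The other dependency links word 2 to a gap after word 18.)

8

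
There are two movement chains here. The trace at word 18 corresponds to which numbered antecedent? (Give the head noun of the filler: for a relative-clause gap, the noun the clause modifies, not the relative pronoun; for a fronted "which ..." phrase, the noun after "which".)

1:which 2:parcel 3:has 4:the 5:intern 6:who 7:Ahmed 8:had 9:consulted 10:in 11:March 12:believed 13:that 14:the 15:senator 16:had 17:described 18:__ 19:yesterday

2

The marked gap is the direct object of "described".
Its filler is the fronted wh-phrase "which parcel", at word 2.
(The other dependency links word 5 to a gap after word 9.)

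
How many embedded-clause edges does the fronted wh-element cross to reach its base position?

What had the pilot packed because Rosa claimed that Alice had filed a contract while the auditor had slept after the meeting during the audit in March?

0

"what" originates inside the matrix clause — no clause boundary is crossed.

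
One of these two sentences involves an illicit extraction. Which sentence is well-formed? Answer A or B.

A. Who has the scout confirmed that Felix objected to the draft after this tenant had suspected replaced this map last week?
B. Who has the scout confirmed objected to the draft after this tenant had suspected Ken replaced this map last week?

In A, the wh-phrase is extracted from inside an adjunct island (introduced by "after"), which blocks movement.
In B, the extraction path crosses only that-complement boundaries, which are transparent.
So B is grammatical.

B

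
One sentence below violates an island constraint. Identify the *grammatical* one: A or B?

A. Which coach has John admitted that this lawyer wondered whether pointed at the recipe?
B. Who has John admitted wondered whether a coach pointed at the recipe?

B

In A, the wh-phrase is extracted from inside a wh-island (introduced by "whether"), which blocks movement.
In B, the extraction path crosses only that-complement boundaries, which are transparent.
So B is grammatical.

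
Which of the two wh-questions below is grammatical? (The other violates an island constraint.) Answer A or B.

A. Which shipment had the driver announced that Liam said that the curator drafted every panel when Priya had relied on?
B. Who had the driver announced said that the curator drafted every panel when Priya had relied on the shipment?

B

In A, the wh-phrase is extracted from inside an adjunct island (introduced by "when"), which blocks movement.
In B, the extraction path crosses only that-complement boundaries, which are transparent.
So B is grammatical.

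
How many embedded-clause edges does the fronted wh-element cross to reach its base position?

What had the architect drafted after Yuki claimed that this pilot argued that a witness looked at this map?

0

"what" originates inside the matrix clause — no clause boundary is crossed.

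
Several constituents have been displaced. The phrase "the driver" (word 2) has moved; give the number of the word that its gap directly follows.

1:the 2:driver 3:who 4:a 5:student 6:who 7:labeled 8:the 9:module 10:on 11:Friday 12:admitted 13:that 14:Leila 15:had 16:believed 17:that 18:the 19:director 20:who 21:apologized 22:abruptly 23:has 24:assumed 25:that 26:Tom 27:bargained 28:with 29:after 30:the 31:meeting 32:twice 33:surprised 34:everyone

28

The displaced element is "the driver" (word 2).
It is linked across 3 clause boundaries (that → that → that).
It functions as the object of the preposition "with" of "bargained", so the gap sits immediately after word 28 ("with").
Base order: A student who labeled the module on Friday admitted that Leila had believed that the director who apologized abruptly has assumed that Tom bargained with the driver after the meeting twice.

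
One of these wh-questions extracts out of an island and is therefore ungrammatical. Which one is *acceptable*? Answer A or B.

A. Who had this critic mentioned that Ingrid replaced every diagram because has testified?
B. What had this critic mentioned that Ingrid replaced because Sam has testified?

In A, the wh-phrase is extracted from inside an adjunct island (introduced by "because"), which blocks movement.
In B, the extraction path crosses only that-complement boundaries, which are transparent.
So B is grammatical.

B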